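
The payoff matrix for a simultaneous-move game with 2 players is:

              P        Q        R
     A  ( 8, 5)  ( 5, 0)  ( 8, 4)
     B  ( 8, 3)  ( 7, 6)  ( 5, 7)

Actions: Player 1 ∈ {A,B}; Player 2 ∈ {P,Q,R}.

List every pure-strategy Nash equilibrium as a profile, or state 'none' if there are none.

Nash profiles: (A,P)

(A,P): NE
(A,Q): not NE [P1→B gives 7>5; P2→P gives 5>0]
(A,R): not NE [P2→P gives 5>4]
(B,P): not NE [P2→R gives 7>3]
(B,Q): not NE [P2→R gives 7>6]
(B,R): not NE [P1→A gives 8>5]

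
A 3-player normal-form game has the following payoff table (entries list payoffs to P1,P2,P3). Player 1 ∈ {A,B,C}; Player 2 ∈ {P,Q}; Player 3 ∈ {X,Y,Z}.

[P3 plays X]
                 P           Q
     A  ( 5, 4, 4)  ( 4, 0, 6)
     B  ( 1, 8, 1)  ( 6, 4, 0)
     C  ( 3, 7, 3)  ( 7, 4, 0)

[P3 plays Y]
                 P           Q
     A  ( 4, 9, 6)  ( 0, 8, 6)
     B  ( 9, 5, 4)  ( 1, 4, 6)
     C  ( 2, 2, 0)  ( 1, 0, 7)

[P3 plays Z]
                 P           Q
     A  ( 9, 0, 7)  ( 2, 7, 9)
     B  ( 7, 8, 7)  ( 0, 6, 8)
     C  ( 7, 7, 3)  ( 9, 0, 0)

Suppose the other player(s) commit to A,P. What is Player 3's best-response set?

u_3(X vs A,P) = 4
u_3(Y vs A,P) = 6
u_3(Z vs A,P) = 7
max payoff 7 at {Z}

argmax u_3 = {Z}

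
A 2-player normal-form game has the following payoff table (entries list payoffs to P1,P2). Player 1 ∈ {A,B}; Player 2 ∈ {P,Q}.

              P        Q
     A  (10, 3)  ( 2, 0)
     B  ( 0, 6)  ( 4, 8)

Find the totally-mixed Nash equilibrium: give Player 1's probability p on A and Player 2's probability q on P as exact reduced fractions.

P1 indiff ⇒ q·10+(1-q)·2 = q·0+(1-q)·4 ⇒ q(10) = (1-q)(2) ⇒ q = 1/6
P2 indiff ⇒ p·3+(1-p)·6 = p·0+(1-p)·8 ⇒ p(3) = (1-p)(2) ⇒ p = 2/5

p=2/5, q=1/6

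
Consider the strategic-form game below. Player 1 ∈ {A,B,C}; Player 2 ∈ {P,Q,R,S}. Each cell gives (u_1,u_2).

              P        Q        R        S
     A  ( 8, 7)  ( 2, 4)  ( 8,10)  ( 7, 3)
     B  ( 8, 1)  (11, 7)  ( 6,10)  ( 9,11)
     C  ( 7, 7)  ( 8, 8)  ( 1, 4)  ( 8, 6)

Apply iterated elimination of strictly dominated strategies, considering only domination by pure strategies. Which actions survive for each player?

Remaining: P1:{A,B} P2:{R,S}

P1 drop C (B beats it: P:8>7 Q:11>8 R:6>1 S:9>8)
P2 drop P (R beats it: A:10>7 B:10>1)
P2 drop Q (R beats it: A:10>4 B:10>7)
P1→{A,B} P2→{R,S}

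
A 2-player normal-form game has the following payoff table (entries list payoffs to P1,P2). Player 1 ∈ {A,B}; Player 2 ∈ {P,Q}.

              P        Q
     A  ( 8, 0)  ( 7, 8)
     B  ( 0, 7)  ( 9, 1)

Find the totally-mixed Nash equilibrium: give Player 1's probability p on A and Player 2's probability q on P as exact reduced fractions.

(p,q) = (3/7, 1/5)

P1 indiff ⇒ q·8+(1-q)·7 = q·0+(1-q)·9 ⇒ q(8) = (1-q)(2) ⇒ q = 1/5
P2 indiff ⇒ p·0+(1-p)·7 = p·8+(1-p)·1 ⇒ p(-8) = (1-p)(-6) ⇒ p = 3/7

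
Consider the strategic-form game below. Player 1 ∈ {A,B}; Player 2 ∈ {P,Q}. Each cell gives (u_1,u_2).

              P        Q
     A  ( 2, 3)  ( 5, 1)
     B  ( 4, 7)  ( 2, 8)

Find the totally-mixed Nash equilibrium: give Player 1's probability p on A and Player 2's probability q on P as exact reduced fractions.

P1 indiff ⇒ q·2+(1-q)·5 = q·4+(1-q)·2 ⇒ q(-2) = (1-q)(-3) ⇒ q = 3/5
P2 indiff ⇒ p·3+(1-p)·7 = p·1+(1-p)·8 ⇒ p(2) = (1-p)(1) ⇒ p = 1/3

p=1/3, q=3/5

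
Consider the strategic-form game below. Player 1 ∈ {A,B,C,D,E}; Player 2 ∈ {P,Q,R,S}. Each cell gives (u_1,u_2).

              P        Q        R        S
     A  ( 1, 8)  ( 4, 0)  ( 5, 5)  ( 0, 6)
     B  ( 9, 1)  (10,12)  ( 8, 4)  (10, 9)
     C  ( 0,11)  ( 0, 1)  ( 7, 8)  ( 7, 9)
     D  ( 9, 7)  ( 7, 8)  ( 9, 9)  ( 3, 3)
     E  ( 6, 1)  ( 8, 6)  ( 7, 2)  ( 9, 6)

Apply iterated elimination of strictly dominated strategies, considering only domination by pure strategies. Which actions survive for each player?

P1 drop A (B beats it: P:9>1 Q:10>4 R:8>5 S:10>0)
P1 drop C (B beats it: P:9>0 Q:10>0 R:8>7 S:10>7)
P1 drop E (B beats it: P:9>6 Q:10>8 R:8>7 S:10>9)
P2 drop P (Q beats it: B:12>1 D:8>7)
P2 drop S (Q beats it: B:12>9 D:8>3)
P1→{B,D} P2→{Q,R}

IESDS → P1:{B,D} P2:{Q,R}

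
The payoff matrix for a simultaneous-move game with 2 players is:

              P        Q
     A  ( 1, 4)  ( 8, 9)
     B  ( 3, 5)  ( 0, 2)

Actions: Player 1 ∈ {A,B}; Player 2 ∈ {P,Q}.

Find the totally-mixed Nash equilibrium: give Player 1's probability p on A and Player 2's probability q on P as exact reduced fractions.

P1 indiff ⇒ q·1+(1-q)·8 = q·3+(1-q)·0 ⇒ q(-2) = (1-q)(-8) ⇒ q = 4/5
P2 indiff ⇒ p·4+(1-p)·5 = p·9+(1-p)·2 ⇒ p(-5) = (1-p)(-3) ⇒ p = 3/8

p=3/8, q=4/5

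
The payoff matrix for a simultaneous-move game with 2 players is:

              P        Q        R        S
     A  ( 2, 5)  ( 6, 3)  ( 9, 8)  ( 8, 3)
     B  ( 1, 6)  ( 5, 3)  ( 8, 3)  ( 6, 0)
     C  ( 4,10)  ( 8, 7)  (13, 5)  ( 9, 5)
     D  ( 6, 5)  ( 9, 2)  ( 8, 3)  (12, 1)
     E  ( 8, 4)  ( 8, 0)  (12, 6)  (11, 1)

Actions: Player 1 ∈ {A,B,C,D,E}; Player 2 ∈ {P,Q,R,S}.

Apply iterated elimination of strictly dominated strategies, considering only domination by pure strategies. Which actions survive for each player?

P1 drop A (C beats it: P:4>2 Q:8>6 R:13>9 S:9>8)
P1 drop B (C beats it: P:4>1 Q:8>5 R:13>8 S:9>6)
P2 drop Q (P beats it: C:10>7 D:5>2 E:4>0)
P2 drop S (P beats it: C:10>5 D:5>1 E:4>1)
P1 drop D (E beats it: P:8>6 R:12>8)
P1→{C,E} P2→{P,R}

Survivors P1:{C,E} P2:{P,R}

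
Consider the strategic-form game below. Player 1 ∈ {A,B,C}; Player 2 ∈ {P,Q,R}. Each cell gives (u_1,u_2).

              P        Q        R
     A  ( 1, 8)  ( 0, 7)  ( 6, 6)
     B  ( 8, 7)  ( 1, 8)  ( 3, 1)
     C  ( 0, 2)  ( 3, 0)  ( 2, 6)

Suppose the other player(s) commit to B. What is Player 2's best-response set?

P2 best: {Q}

u_2(P vs B) = 7
u_2(Q vs B) = 8
u_2(R vs B) = 1
max payoff 8 at {Q}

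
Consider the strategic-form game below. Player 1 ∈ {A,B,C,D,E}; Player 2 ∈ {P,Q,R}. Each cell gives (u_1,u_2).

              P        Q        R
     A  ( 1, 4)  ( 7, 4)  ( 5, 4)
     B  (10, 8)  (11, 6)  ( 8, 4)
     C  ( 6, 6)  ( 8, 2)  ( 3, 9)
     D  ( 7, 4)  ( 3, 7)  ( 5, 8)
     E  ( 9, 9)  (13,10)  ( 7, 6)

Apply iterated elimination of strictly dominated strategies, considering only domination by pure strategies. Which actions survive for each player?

Survivors P1:{B,E} P2:{P,Q}

P1 drop A (B beats it: P:10>1 Q:11>7 R:8>5)
P1 drop C (B beats it: P:10>6 Q:11>8 R:8>3)
P1 drop D (B beats it: P:10>7 Q:11>3 R:8>5)
P2 drop R (P beats it: B:8>4 E:9>6)
P1→{B,E} P2→{P,Q}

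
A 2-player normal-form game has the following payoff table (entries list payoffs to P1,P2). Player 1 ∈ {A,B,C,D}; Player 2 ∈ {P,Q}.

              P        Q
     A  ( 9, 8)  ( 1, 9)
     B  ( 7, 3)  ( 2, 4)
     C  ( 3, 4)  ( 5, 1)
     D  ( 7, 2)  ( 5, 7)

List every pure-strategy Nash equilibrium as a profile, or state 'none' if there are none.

(A,P): not NE [P2→Q gives 9>8]
(A,Q): not NE [P1→D gives 5>1]
(B,P): not NE [P1→A gives 9>7; P2→Q gives 4>3]
(B,Q): not NE [P1→D gives 5>2]
(C,P): not NE [P1→A gives 9>3]
(C,Q): not NE [P2→P gives 4>1]
(D,P): not NE [P1→A gives 9>7; P2→Q gives 7>2]
(D,Q): NE

NE set: (D,Q)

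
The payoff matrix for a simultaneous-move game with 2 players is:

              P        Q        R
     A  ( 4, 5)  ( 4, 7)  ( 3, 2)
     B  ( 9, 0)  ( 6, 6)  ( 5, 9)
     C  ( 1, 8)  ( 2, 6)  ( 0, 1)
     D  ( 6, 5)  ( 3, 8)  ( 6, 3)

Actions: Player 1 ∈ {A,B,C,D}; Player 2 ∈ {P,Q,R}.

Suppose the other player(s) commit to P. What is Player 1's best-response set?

P1 best: {B}

u_1(A vs P) = 4
u_1(B vs P) = 9
u_1(C vs P) = 1
u_1(D vs P) = 6
max payoff 9 at {B}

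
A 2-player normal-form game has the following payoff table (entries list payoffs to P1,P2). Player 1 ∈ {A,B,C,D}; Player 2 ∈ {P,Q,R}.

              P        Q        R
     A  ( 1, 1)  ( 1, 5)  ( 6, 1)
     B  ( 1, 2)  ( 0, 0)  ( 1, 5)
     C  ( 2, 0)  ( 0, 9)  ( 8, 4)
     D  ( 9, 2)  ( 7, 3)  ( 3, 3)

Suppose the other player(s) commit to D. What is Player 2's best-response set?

argmax u_2 = {Q,R}

u_2(P vs D) = 2
u_2(Q vs D) = 3
u_2(R vs D) = 3
max payoff 3 at {Q,R}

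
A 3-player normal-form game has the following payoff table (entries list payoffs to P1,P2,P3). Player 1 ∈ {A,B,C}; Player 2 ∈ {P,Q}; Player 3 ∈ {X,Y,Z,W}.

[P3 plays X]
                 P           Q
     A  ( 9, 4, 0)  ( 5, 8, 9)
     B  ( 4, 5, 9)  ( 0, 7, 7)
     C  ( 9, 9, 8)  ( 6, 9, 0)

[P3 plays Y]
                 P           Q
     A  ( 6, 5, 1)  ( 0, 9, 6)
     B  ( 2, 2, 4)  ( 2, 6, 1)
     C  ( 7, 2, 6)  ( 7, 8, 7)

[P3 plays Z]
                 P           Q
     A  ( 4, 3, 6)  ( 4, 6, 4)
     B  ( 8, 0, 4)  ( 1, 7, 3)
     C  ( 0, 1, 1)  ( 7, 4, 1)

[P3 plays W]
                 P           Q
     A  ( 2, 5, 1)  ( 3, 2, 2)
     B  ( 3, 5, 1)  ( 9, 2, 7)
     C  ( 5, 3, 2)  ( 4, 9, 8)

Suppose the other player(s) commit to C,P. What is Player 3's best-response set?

u_3(X vs C,P) = 8
u_3(Y vs C,P) = 6
u_3(Z vs C,P) = 1
u_3(W vs C,P) = 2
max payoff 8 at {X}

BR_3 = {X}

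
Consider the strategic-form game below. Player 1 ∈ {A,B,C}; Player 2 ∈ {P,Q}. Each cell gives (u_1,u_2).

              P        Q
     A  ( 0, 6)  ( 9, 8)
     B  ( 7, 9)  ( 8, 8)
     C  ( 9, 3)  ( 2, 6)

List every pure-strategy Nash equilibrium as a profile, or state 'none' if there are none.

(A,P): not NE [P1→C gives 9>0; P2→Q gives 8>6]
(A,Q): NE
(B,P): not NE [P1→C gives 9>7]
(B,Q): not NE [P1→A gives 9>8; P2→P gives 9>8]
(C,P): not NE [P2→Q gives 6>3]
(C,Q): not NE [P1→A gives 9>2]

PSNE = {(A,Q)}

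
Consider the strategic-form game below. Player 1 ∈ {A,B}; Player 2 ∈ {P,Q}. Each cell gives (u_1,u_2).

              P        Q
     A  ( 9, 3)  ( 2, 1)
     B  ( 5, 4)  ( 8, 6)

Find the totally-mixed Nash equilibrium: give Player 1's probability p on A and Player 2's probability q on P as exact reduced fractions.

P1 mixes 1/2 on A; P2 mixes 3/5 on P

P1 indiff ⇒ q·9+(1-q)·2 = q·5+(1-q)·8 ⇒ q(4) = (1-q)(6) ⇒ q = 3/5
P2 indiff ⇒ p·3+(1-p)·4 = p·1+(1-p)·6 ⇒ p(2) = (1-p)(2) ⇒ p = 1/2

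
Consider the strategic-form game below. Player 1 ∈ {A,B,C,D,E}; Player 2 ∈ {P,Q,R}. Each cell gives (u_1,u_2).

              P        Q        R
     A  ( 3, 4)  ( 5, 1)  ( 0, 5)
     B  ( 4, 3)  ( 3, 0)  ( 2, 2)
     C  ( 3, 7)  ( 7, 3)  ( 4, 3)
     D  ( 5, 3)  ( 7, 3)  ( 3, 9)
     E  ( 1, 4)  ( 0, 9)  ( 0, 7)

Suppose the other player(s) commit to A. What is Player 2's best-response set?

argmax u_2 = {R}

u_2(P vs A) = 4
u_2(Q vs A) = 1
u_2(R vs A) = 5
max payoff 5 at {R}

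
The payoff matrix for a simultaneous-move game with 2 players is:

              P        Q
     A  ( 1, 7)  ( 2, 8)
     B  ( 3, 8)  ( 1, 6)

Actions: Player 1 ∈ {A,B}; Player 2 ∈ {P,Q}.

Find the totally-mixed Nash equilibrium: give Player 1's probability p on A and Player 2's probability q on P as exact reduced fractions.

p=2/3, q=1/3

P1 indiff ⇒ q·1+(1-q)·2 = q·3+(1-q)·1 ⇒ q(-2) = (1-q)(-1) ⇒ q = 1/3
P2 indiff ⇒ p·7+(1-p)·8 = p·8+(1-p)·6 ⇒ p(-1) = (1-p)(-2) ⇒ p = 2/3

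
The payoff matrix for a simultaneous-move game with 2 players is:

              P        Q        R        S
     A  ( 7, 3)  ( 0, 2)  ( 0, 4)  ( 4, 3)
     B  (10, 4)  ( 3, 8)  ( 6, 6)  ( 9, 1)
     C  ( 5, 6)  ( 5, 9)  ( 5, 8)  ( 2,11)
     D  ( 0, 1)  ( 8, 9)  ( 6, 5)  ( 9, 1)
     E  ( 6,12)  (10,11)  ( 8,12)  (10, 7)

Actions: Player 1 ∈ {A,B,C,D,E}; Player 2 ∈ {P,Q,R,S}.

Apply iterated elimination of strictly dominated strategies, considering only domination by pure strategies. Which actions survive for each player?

Remaining: P1:{B,E} P2:{P,Q,R}

P1 drop A (B beats it: P:10>7 Q:3>0 R:6>0 S:9>4)
P1 drop C (E beats it: P:6>5 Q:10>5 R:8>5 S:10>2)
P1 drop D (E beats it: P:6>0 Q:10>8 R:8>6 S:10>9)
P2 drop S (P beats it: B:4>1 E:12>7)
P1→{B,E} P2→{P,Q,R}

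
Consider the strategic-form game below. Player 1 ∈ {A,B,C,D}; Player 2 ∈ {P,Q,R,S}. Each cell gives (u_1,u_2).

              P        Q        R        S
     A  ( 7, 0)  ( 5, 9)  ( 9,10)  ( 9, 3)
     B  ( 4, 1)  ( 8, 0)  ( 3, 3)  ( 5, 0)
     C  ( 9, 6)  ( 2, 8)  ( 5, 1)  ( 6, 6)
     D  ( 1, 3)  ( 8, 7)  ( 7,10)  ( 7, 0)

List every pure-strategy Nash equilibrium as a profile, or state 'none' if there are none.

(A,P): not NE [P1→C gives 9>7; P2→R gives 10>0]
(A,Q): not NE [P1→D gives 8>5; P2→R gives 10>9]
(A,R): NE
(A,S): not NE [P2→R gives 10>3]
(B,P): not NE [P1→C gives 9>4; P2→R gives 3>1]
(B,Q): not NE [P2→R gives 3>0]
(B,R): not NE [P1→A gives 9>3]
(B,S): not NE [P1→A gives 9>5; P2→R gives 3>0]
(C,P): not NE [P2→Q gives 8>6]
(C,Q): not NE [P1→D gives 8>2]
(C,R): not NE [P1→A gives 9>5; P2→Q gives 8>1]
(C,S): not NE [P1→A gives 9>6; P2→Q gives 8>6]
(D,P): not NE [P1→C gives 9>1; P2→R gives 10>3]
(D,Q): not NE [P2→R gives 10>7]
(D,R): not NE [P1→A gives 9>7]
(D,S): not NE [P1→A gives 9>7; P2→R gives 10>0]

NE set: (A,R)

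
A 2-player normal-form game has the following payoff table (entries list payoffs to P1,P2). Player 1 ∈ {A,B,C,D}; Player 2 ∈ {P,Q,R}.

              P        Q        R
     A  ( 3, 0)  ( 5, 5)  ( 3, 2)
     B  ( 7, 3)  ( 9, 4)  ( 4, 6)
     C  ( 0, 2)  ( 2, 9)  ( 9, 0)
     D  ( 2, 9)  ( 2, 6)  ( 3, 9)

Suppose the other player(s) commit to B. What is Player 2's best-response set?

BR_2 = {R}

u_2(P vs B) = 3
u_2(Q vs B) = 4
u_2(R vs B) = 6
max payoff 6 at {R}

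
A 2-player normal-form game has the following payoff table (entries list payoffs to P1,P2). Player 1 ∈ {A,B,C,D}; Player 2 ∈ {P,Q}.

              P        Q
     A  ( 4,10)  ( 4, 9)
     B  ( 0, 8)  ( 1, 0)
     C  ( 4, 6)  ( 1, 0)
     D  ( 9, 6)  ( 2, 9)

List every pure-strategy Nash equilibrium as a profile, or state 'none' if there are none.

(A,P): not NE [P1→D gives 9>4]
(A,Q): not NE [P2→P gives 10>9]
(B,P): not NE [P1→D gives 9>0]
(B,Q): not NE [P1→A gives 4>1; P2→P gives 8>0]
(C,P): not NE [P1→D gives 9>4]
(C,Q): not NE [P1→A gives 4>1; P2→P gives 6>0]
(D,P): not NE [P2→Q gives 9>6]
(D,Q): not NE [P1→A gives 4>2]

Equilibria: none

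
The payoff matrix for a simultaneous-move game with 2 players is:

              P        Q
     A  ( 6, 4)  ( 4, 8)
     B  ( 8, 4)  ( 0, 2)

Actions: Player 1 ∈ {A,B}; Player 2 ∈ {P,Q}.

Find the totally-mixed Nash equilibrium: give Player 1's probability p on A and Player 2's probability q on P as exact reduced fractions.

P1 indiff ⇒ q·6+(1-q)·4 = q·8+(1-q)·0 ⇒ q(-2) = (1-q)(-4) ⇒ q = 2/3
P2 indiff ⇒ p·4+(1-p)·4 = p·8+(1-p)·2 ⇒ p(-4) = (1-p)(-2) ⇒ p = 1/3

P1 mixes 1/3 on A; P2 mixes 2/3 on P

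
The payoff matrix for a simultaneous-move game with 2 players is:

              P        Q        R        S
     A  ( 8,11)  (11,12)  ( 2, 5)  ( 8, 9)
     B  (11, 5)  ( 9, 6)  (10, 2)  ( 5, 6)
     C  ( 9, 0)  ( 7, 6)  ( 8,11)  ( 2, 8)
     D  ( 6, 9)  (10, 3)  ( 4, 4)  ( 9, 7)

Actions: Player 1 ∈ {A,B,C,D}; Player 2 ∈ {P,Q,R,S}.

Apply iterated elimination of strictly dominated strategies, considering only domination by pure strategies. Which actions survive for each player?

Survivors P1:{A,B,D} P2:{P,Q,S}

P1 drop C (B beats it: P:11>9 Q:9>7 R:10>8 S:5>2)
P2 drop R (P beats it: A:11>5 B:5>2 D:9>4)
P1→{A,B,D} P2→{P,Q,S}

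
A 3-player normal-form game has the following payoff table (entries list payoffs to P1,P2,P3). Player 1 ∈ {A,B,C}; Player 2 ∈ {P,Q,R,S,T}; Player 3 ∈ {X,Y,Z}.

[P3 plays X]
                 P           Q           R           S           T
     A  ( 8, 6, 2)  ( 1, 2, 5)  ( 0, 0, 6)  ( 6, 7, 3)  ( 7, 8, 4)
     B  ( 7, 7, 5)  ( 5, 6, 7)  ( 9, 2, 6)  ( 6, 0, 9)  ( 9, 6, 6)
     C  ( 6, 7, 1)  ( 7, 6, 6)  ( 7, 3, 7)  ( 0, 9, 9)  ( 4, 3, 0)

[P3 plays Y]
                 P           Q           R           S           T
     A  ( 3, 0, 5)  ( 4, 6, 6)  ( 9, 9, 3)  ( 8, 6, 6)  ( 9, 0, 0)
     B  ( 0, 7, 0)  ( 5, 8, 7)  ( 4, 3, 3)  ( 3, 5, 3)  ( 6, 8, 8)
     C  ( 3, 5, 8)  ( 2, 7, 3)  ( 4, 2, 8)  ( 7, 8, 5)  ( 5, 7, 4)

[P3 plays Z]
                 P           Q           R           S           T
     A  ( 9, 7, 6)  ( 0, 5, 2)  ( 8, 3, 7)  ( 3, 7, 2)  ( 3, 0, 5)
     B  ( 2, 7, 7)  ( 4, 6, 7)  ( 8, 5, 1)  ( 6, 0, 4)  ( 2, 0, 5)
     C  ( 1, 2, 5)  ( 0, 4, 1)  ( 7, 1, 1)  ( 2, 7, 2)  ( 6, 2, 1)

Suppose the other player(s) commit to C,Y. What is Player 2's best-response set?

P2 best: {S}

u_2(P vs C,Y) = 5
u_2(Q vs C,Y) = 7
u_2(R vs C,Y) = 2
u_2(S vs C,Y) = 8
u_2(T vs C,Y) = 7
max payoff 8 at {S}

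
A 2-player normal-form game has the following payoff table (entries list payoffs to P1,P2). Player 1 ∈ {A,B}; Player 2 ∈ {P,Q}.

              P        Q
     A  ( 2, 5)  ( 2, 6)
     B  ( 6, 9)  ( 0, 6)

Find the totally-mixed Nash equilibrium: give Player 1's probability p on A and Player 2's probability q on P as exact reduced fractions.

P1 mixes 3/4 on A; P2 mixes 1/3 on P

P1 indiff ⇒ q·2+(1-q)·2 = q·6+(1-q)·0 ⇒ q(-4) = (1-q)(-2) ⇒ q = 1/3
P2 indiff ⇒ p·5+(1-p)·9 = p·6+(1-p)·6 ⇒ p(-1) = (1-p)(-3) ⇒ p = 3/4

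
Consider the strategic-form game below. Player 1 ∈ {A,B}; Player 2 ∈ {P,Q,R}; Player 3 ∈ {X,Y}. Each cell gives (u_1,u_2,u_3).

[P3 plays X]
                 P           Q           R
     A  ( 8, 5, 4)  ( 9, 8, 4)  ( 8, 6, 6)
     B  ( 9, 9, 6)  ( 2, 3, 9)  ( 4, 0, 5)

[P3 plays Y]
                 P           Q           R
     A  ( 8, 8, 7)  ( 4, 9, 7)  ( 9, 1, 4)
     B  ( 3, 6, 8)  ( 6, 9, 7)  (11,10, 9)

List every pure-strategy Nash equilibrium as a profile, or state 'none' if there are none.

(A,P,X): not NE [P1→B gives 9>8; P2→Q gives 8>5; P3→Y gives 7>4]
(A,P,Y): not NE [P2→Q gives 9>8]
(A,Q,X): not NE [P3→Y gives 7>4]
(A,Q,Y): not NE [P1→B gives 6>4]
(A,R,X): not NE [P2→Q gives 8>6]
(A,R,Y): not NE [P1→B gives 11>9; P2→Q gives 9>1; P3→X gives 6>4]
(B,P,X): not NE [P3→Y gives 8>6]
(B,P,Y): not NE [P1→A gives 8>3; P2→R gives 10>6]
(B,Q,X): not NE [P1→A gives 9>2; P2→P gives 9>3]
(B,Q,Y): not NE [P2→R gives 10>9; P3→X gives 9>7]
(B,R,X): not NE [P1→A gives 8>4; P2→P gives 9>0; P3→Y gives 9>5]
(B,R,Y): NE

Nash profiles: (B,R,Y)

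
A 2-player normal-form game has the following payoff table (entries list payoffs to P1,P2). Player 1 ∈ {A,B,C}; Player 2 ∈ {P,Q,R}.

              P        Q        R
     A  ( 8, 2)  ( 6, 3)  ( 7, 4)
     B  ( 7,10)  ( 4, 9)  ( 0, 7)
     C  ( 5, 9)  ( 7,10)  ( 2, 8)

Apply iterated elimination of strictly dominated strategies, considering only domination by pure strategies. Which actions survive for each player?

P1 drop B (A beats it: P:8>7 Q:6>4 R:7>0)
P2 drop P (Q beats it: A:3>2 C:10>9)
P1→{A,C} P2→{Q,R}

Remaining: P1:{A,C} P2:{Q,R}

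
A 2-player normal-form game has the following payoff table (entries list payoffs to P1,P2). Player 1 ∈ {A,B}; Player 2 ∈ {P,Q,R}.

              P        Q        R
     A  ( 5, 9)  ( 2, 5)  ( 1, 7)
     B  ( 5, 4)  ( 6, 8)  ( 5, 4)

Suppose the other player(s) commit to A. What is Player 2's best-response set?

u_2(P vs A) = 9
u_2(Q vs A) = 5
u_2(R vs A) = 7
max payoff 9 at {P}

BR_2 = {P}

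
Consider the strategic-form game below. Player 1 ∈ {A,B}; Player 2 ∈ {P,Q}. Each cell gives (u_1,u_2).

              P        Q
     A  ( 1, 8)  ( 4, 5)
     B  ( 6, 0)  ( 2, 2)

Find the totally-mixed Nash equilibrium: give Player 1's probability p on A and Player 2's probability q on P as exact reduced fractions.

p=2/5, q=2/7

P1 indiff ⇒ q·1+(1-q)·4 = q·6+(1-q)·2 ⇒ q(-5) = (1-q)(-2) ⇒ q = 2/7
P2 indiff ⇒ p·8+(1-p)·0 = p·5+(1-p)·2 ⇒ p(3) = (1-p)(2) ⇒ p = 2/5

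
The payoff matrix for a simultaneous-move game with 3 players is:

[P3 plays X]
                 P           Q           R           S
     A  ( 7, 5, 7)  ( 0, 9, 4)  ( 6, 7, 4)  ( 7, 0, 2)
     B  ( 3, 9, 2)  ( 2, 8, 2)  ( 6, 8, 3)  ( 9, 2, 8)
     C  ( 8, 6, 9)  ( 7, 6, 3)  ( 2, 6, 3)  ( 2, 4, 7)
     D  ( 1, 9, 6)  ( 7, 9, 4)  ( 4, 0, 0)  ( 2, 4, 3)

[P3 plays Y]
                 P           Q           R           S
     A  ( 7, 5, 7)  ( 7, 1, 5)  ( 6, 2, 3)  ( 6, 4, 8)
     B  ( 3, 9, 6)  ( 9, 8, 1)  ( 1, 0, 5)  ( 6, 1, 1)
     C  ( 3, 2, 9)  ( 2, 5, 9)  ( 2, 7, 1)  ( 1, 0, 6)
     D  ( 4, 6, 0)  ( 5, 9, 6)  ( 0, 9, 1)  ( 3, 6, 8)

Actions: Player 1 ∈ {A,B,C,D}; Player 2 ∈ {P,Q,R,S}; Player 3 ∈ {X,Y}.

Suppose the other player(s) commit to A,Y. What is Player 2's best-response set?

u_2(P vs A,Y) = 5
u_2(Q vs A,Y) = 1
u_2(R vs A,Y) = 2
u_2(S vs A,Y) = 4
max payoff 5 at {P}

P2 best: {P}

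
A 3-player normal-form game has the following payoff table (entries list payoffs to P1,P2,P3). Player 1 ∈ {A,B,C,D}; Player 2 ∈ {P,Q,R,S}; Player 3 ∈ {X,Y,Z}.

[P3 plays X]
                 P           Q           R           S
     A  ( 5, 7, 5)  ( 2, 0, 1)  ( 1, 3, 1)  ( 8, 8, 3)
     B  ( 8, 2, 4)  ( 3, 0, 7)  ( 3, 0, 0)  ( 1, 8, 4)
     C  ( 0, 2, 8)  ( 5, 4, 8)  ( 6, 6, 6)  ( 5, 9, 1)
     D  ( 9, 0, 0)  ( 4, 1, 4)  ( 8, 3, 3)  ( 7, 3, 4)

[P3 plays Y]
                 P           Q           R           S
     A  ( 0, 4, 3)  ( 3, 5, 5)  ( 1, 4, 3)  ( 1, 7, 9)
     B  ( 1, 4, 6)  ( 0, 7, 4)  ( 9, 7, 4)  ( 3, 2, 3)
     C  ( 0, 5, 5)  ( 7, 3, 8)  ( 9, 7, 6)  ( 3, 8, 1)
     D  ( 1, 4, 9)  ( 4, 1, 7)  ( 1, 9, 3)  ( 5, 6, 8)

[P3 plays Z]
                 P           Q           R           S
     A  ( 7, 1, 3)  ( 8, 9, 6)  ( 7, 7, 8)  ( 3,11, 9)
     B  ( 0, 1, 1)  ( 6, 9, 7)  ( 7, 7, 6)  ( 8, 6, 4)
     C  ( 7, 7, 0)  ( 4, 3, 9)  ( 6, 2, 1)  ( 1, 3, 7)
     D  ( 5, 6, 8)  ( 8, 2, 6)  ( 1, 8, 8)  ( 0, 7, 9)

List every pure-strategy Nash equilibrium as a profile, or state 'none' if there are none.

(A,P,X): not NE [P1→D gives 9>5; P2→S gives 8>7]
(A,P,Y): not NE [P1→D gives 1>0; P2→S gives 7>4; P3→X gives 5>3]
(A,P,Z): not NE [P2→S gives 11>1; P3→X gives 5>3]
(A,Q,X): not NE [P1→C gives 5>2; P2→S gives 8>0; P3→Z gives 6>1]
(A,Q,Y): not NE [P1→C gives 7>3; P2→S gives 7>5; P3→Z gives 6>5]
(A,Q,Z): not NE [P2→S gives 11>9]
(A,R,X): not NE [P1→D gives 8>1; P2→S gives 8>3; P3→Z gives 8>1]
(A,R,Y): not NE [P1→C gives 9>1; P2→S gives 7>4; P3→Z gives 8>3]
(A,R,Z): not NE [P2→S gives 11>7]
(A,S,X): not NE [P3→Z gives 9>3]
(A,S,Y): not NE [P1→D gives 5>1]
(A,S,Z): not NE [P1→B gives 8>3]
(B,P,X): not NE [P1→D gives 9>8; P2→S gives 8>2; P3→Y gives 6>4]
(B,P,Y): not NE [P2→R gives 7>4]
(B,P,Z): not NE [P1→C gives 7>0; P2→Q gives 9>1; P3→Y gives 6>1]
(B,Q,X): not NE [P1→C gives 5>3; P2→S gives 8>0]
(B,Q,Y): not NE [P1→C gives 7>0; P3→Z gives 7>4]
(B,Q,Z): not NE [P1→D gives 8>6]
(B,R,X): not NE [P1→D gives 8>3; P2→S gives 8>0; P3→Z gives 6>0]
(B,R,Y): not NE [P3→Z gives 6>4]
(B,R,Z): not NE [P2→Q gives 9>7]
(B,S,X): not NE [P1→A gives 8>1]
(B,S,Y): not NE [P1→D gives 5>3; P2→R gives 7>2; P3→Z gives 4>3]
(B,S,Z): not NE [P2→Q gives 9>6]
(C,P,X): not NE [P1→D gives 9>0; P2→S gives 9>2]
(C,P,Y): not NE [P1→D gives 1>0; P2→S gives 8>5; P3→X gives 8>5]
(C,P,Z): not NE [P3→X gives 8>0]
(C,Q,X): not NE [P2→S gives 9>4; P3→Z gives 9>8]
(C,Q,Y): not NE [P2→S gives 8>3; P3→Z gives 9>8]
(C,Q,Z): not NE [P1→D gives 8>4; P2→P gives 7>3]
(C,R,X): not NE [P1→D gives 8>6; P2→S gives 9>6]
(C,R,Y): not NE [P2→S gives 8>7]
(C,R,Z): not NE [P1→B gives 7>6; P2→P gives 7>2; P3→Y gives 6>1]
(C,S,X): not NE [P1→A gives 8>5; P3→Z gives 7>1]
(C,S,Y): not NE [P1→D gives 5>3; P3→Z gives 7>1]
(C,S,Z): not NE [P1→B gives 8>1; P2→P gives 7>3]
(D,P,X): not NE [P2→S gives 3>0; P3→Y gives 9>0]
(D,P,Y): not NE [P2→R gives 9>4]
(D,P,Z): not NE [P1→C gives 7>5; P2→R gives 8>6; P3→Y gives 9>8]
(D,Q,X): not NE [P1→C gives 5>4; P2→S gives 3>1; P3→Y gives 7>4]
(D,Q,Y): not NE [P1→C gives 7>4; P2→R gives 9>1]
(D,Q,Z): not NE [P2→R gives 8>2; P3→Y gives 7>6]
(D,R,X): not NE [P3→Z gives 8>3]
(D,R,Y): not NE [P1→C gives 9>1; P3→Z gives 8>3]
(D,R,Z): not NE [P1→B gives 7>1]
(D,S,X): not NE [P1→A gives 8>7; P3→Z gives 9>4]
(D,S,Y): not NE [P2→R gives 9>6; P3→Z gives 9>8]
(D,S,Z): not NE [P1→B gives 8>0; P2→R gives 8>7]

Equilibria: none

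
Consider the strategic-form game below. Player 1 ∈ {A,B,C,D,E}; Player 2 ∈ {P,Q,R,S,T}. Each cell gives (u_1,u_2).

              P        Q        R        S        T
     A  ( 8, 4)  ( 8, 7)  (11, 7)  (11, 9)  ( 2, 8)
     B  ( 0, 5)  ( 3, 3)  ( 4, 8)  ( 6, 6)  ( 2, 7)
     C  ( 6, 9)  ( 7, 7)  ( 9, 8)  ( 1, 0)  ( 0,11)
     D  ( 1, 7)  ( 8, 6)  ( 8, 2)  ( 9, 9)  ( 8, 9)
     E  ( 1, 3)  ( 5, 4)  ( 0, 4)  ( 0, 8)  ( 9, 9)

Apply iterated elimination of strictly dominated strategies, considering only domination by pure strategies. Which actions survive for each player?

IESDS → P1:{A,D,E} P2:{S,T}

P1 drop B (D beats it: P:1>0 Q:8>3 R:8>4 S:9>6 T:8>2)
P1 drop C (A beats it: P:8>6 Q:8>7 R:11>9 S:11>1 T:2>0)
P2 drop P (S beats it: A:9>4 D:9>7 E:8>3)
P2 drop Q (S beats it: A:9>7 D:9>6 E:8>4)
P2 drop R (S beats it: A:9>7 D:9>2 E:8>4)
P1→{A,D,E} P2→{S,T}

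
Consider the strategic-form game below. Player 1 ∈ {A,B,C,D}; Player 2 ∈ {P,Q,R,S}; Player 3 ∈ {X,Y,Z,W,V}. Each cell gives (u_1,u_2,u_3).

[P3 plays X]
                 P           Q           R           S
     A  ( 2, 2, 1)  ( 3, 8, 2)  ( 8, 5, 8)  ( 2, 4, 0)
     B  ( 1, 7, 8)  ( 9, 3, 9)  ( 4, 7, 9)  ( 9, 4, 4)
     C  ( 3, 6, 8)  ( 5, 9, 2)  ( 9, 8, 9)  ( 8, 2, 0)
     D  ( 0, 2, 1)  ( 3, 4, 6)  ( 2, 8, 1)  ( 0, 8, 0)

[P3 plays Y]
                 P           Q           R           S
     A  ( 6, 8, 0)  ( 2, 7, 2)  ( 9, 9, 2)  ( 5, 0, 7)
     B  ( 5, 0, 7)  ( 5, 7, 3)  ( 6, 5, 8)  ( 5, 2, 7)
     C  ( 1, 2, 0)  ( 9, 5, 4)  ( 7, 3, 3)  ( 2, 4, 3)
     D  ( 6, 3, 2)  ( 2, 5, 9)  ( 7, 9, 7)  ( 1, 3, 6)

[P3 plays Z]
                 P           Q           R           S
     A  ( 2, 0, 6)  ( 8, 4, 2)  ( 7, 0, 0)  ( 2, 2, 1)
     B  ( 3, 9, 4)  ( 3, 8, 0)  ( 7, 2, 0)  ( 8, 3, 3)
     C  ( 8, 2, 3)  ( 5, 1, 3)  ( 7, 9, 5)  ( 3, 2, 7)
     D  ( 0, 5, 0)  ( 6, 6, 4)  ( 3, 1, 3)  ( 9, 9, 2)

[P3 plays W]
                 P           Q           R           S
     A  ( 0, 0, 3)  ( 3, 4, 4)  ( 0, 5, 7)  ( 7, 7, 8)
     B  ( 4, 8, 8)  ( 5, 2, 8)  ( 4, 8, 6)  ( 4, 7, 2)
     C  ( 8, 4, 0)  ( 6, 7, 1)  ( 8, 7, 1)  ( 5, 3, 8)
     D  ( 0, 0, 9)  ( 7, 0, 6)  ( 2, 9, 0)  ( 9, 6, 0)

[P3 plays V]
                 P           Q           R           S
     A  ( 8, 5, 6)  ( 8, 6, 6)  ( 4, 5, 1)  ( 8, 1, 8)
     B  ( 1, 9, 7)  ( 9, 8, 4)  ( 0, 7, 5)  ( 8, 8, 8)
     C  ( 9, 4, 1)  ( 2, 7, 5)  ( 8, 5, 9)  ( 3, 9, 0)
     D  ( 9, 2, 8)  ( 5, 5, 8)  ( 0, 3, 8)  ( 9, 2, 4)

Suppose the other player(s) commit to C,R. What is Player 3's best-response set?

argmax u_3 = {X,V}

u_3(X vs C,R) = 9
u_3(Y vs C,R) = 3
u_3(Z vs C,R) = 5
u_3(W vs C,R) = 1
u_3(V vs C,R) = 9
max payoff 9 at {X,V}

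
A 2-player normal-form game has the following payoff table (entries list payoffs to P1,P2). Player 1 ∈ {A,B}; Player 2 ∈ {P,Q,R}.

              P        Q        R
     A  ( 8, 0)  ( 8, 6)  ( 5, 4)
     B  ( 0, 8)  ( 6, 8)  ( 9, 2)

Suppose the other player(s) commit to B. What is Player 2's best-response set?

BR_2 = {P,Q}

u_2(P vs B) = 8
u_2(Q vs B) = 8
u_2(R vs B) = 2
max payoff 8 at {P,Q}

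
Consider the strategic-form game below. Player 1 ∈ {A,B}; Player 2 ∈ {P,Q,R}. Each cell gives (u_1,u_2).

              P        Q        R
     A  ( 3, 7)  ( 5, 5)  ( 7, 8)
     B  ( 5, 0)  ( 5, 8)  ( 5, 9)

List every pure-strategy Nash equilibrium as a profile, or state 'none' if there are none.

NE set: (A,R)

(A,P): not NE [P1→B gives 5>3; P2→R gives 8>7]
(A,Q): not NE [P2→R gives 8>5]
(A,R): NE
(B,P): not NE [P2→R gives 9>0]
(B,Q): not NE [P2→R gives 9>8]
(B,R): not NE [P1→A gives 7>5]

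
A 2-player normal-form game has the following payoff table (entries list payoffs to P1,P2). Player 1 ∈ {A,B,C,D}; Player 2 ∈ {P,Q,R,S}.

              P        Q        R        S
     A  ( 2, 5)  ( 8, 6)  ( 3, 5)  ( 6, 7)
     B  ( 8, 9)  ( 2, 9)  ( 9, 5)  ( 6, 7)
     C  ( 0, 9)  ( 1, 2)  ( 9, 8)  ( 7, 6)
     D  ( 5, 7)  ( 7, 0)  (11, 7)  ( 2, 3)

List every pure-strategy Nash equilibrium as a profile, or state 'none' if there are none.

PSNE = {(B,P), (D,R)}

(A,P): not NE [P1→B gives 8>2; P2→S gives 7>5]
(A,Q): not NE [P2→S gives 7>6]
(A,R): not NE [P1→D gives 11>3; P2→S gives 7>5]
(A,S): not NE [P1→C gives 7>6]
(B,P): NE
(B,Q): not NE [P1→A gives 8>2]
(B,R): not NE [P1→D gives 11>9; P2→Q gives 9>5]
(B,S): not NE [P1→C gives 7>6; P2→Q gives 9>7]
(C,P): not NE [P1→B gives 8>0]
(C,Q): not NE [P1→A gives 8>1; P2→P gives 9>2]
(C,R): not NE [P1→D gives 11>9; P2→P gives 9>8]
(C,S): not NE [P2→P gives 9>6]
(D,P): not NE [P1→B gives 8>5]
(D,Q): not NE [P1→A gives 8>7; P2→R gives 7>0]
(D,R): NE
(D,S): not NE [P1→C gives 7>2; P2→R gives 7>3]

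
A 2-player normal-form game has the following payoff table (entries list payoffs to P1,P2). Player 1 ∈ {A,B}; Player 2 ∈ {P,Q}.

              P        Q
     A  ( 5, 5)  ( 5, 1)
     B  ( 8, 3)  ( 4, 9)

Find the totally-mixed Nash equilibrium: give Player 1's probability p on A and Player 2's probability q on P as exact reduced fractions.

P1 indiff ⇒ q·5+(1-q)·5 = q·8+(1-q)·4 ⇒ q(-3) = (1-q)(-1) ⇒ q = 1/4
P2 indiff ⇒ p·5+(1-p)·3 = p·1+(1-p)·9 ⇒ p(4) = (1-p)(6) ⇒ p = 3/5

P1 mixes 3/5 on A; P2 mixes 1/4 on P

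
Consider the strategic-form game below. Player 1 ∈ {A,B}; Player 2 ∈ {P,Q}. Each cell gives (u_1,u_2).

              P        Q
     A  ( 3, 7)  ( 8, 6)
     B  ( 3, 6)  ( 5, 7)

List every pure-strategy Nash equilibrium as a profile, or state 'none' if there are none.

(A,P): NE
(A,Q): not NE [P2→P gives 7>6]
(B,P): not NE [P2→Q gives 7>6]
(B,Q): not NE [P1→A gives 8>5]

Nash profiles: (A,P)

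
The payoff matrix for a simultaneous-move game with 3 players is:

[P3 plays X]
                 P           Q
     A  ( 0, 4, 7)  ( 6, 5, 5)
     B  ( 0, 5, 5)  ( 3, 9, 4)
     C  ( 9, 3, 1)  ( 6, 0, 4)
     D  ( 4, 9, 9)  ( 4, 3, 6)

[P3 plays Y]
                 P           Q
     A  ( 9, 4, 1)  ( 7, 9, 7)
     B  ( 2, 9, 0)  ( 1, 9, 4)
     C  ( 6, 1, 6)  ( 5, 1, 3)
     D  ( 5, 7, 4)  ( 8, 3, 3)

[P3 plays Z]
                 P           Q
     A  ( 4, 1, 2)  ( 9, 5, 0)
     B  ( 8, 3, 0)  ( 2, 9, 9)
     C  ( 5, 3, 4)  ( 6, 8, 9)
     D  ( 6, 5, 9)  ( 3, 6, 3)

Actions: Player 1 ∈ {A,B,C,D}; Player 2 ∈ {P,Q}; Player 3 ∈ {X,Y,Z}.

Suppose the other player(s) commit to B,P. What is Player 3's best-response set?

u_3(X vs B,P) = 5
u_3(Y vs B,P) = 0
u_3(Z vs B,P) = 0
max payoff 5 at {X}

argmax u_3 = {X}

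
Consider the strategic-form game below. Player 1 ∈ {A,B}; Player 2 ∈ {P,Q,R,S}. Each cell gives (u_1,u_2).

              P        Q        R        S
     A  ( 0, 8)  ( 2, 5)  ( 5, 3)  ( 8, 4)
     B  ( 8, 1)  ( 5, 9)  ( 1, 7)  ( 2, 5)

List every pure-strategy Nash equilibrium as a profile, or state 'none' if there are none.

(A,P): not NE [P1→B gives 8>0]
(A,Q): not NE [P1→B gives 5>2; P2→P gives 8>5]
(A,R): not NE [P2→P gives 8>3]
(A,S): not NE [P2→P gives 8>4]
(B,P): not NE [P2→Q gives 9>1]
(B,Q): NE
(B,R): not NE [P1→A gives 5>1; P2→Q gives 9>7]
(B,S): not NE [P1→A gives 8>2; P2→Q gives 9>5]

NE set: (B,Q)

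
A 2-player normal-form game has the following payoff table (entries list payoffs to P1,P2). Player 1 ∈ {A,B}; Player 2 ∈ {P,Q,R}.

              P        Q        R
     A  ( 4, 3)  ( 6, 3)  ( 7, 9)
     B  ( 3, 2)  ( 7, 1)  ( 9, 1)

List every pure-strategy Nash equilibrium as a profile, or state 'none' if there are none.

(A,P): not NE [P2→R gives 9>3]
(A,Q): not NE [P1→B gives 7>6; P2→R gives 9>3]
(A,R): not NE [P1→B gives 9>7]
(B,P): not NE [P1→A gives 4>3]
(B,Q): not NE [P2→P gives 2>1]
(B,R): not NE [P2→P gives 2>1]

PSNE: ∅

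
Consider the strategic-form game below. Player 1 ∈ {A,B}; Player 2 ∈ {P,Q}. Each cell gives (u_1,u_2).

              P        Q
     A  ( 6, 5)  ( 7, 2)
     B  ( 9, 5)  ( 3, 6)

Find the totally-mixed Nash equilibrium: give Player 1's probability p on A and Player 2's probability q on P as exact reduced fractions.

P1 indiff ⇒ q·6+(1-q)·7 = q·9+(1-q)·3 ⇒ q(-3) = (1-q)(-4) ⇒ q = 4/7
P2 indiff ⇒ p·5+(1-p)·5 = p·2+(1-p)·6 ⇒ p(3) = (1-p)(1) ⇒ p = 1/4

p=1/4, q=4/7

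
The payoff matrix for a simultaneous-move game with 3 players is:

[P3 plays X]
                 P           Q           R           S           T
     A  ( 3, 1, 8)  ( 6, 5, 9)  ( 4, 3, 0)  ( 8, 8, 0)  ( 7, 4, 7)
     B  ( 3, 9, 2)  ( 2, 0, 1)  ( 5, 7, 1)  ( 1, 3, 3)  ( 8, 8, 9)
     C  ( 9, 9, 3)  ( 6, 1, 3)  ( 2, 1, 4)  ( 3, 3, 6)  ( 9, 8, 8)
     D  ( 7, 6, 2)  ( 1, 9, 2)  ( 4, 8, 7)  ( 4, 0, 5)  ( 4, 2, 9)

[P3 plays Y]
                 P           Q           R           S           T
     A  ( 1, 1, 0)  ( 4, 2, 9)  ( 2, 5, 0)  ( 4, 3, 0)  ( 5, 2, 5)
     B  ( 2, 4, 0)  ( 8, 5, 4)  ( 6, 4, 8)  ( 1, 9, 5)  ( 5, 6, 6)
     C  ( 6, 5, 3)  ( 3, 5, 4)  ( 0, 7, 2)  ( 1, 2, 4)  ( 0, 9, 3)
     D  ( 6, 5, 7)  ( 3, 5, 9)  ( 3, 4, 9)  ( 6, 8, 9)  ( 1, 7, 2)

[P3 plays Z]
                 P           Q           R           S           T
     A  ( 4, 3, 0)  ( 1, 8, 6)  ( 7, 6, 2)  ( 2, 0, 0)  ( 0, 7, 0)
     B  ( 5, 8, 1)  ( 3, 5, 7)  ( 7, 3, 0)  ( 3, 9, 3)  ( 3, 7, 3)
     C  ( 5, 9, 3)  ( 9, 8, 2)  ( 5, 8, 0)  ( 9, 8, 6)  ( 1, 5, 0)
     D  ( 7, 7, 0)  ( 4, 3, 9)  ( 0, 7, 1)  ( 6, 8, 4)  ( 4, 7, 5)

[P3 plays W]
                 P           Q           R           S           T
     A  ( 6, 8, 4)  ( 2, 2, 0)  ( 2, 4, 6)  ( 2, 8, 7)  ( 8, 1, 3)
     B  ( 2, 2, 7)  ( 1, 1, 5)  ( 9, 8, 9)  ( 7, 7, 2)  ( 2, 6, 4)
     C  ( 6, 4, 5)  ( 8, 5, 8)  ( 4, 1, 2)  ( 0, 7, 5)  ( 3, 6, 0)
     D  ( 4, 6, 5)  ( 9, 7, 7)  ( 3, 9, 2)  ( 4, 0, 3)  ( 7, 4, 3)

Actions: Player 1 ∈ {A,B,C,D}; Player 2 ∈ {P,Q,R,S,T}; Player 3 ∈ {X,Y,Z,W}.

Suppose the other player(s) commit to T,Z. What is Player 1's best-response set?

BR_1 = {D}

u_1(A vs T,Z) = 0
u_1(B vs T,Z) = 3
u_1(C vs T,Z) = 1
u_1(D vs T,Z) = 4
max payoff 4 at {D}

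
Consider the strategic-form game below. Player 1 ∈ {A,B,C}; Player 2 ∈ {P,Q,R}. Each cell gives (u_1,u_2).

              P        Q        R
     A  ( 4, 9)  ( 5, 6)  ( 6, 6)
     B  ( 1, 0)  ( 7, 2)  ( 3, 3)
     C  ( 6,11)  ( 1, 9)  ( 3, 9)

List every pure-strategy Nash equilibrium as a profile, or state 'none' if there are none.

(A,P): not NE [P1→C gives 6>4]
(A,Q): not NE [P1→B gives 7>5; P2→P gives 9>6]
(A,R): not NE [P2→P gives 9>6]
(B,P): not NE [P1→C gives 6>1; P2→R gives 3>0]
(B,Q): not NE [P2→R gives 3>2]
(B,R): not NE [P1→A gives 6>3]
(C,P): NE
(C,Q): not NE [P1→B gives 7>1; P2→P gives 11>9]
(C,R): not NE [P1→A gives 6>3; P2→P gives 11>9]

PSNE = {(C,P)}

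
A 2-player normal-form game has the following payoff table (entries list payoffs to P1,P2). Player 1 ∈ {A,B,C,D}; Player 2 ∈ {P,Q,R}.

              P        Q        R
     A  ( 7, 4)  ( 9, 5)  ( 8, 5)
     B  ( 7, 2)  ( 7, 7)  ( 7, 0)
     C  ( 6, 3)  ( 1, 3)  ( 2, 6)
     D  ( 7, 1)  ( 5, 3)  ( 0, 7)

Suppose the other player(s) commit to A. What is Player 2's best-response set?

P2 best: {Q,R}

u_2(P vs A) = 4
u_2(Q vs A) = 5
u_2(R vs A) = 5
max payoff 5 at {Q,R}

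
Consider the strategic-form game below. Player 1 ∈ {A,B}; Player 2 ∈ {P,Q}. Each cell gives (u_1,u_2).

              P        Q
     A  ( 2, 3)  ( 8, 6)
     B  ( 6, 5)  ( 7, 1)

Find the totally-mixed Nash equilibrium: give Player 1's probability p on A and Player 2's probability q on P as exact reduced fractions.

P1 indiff ⇒ q·2+(1-q)·8 = q·6+(1-q)·7 ⇒ q(-4) = (1-q)(-1) ⇒ q = 1/5
P2 indiff ⇒ p·3+(1-p)·5 = p·6+(1-p)·1 ⇒ p(-3) = (1-p)(-4) ⇒ p = 4/7

P1 mixes 4/7 on A; P2 mixes 1/5 on P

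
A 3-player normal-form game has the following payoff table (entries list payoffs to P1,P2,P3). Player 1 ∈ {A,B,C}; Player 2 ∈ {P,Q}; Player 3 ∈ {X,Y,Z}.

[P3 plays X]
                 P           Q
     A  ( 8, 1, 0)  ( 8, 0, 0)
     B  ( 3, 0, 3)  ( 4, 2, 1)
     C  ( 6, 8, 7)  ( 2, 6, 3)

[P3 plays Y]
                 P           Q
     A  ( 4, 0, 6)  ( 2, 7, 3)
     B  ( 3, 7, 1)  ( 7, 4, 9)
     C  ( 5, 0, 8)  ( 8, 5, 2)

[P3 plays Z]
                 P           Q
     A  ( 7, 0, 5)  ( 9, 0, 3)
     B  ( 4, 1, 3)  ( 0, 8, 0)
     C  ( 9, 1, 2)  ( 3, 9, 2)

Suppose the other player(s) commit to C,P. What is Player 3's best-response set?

BR_3 = {Y}

u_3(X vs C,P) = 7
u_3(Y vs C,P) = 8
u_3(Z vs C,P) = 2
max payoff 8 at {Y}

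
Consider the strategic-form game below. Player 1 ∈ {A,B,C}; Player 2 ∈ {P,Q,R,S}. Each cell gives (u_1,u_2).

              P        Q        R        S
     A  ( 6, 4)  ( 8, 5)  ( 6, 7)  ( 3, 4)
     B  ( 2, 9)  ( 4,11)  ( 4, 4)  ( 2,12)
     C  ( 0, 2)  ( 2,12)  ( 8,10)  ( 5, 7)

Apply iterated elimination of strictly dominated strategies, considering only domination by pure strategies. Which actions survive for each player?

Survivors P1:{A,C} P2:{Q,R}

P1 drop B (A beats it: P:6>2 Q:8>4 R:6>4 S:3>2)
P2 drop P (Q beats it: A:5>4 C:12>2)
P2 drop S (Q beats it: A:5>4 C:12>7)
P1→{A,C} P2→{Q,R}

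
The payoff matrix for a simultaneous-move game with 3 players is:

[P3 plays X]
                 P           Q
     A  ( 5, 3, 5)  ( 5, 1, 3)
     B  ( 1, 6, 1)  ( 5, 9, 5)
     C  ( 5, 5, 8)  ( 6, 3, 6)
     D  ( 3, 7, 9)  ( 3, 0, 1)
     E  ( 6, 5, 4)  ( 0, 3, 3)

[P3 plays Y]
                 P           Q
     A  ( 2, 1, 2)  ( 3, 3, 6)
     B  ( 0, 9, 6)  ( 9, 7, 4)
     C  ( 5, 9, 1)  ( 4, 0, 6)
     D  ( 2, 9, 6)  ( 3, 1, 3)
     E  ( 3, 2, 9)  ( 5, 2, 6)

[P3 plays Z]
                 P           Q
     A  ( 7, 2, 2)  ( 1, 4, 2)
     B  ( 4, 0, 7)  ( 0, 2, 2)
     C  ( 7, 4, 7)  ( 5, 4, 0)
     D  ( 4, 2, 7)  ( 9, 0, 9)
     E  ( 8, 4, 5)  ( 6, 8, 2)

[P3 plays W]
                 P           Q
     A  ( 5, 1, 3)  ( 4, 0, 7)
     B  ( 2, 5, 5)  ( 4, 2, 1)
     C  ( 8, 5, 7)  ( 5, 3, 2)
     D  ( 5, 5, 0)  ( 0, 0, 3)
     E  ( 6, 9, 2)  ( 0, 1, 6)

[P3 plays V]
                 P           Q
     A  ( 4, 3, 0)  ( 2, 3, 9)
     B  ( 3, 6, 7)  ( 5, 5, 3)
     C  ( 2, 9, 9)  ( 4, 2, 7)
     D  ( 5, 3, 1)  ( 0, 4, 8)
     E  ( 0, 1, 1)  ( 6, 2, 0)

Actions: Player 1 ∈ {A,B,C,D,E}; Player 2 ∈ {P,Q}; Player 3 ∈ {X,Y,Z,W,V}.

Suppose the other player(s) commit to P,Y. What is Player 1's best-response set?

P1 best: {C}

u_1(A vs P,Y) = 2
u_1(B vs P,Y) = 0
u_1(C vs P,Y) = 5
u_1(D vs P,Y) = 2
u_1(E vs P,Y) = 3
max payoff 5 at {C}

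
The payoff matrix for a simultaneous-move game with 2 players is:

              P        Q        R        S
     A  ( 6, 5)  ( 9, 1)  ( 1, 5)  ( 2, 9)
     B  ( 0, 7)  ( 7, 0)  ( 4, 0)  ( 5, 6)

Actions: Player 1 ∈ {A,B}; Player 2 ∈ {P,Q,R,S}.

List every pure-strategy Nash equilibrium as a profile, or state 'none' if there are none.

No pure NE.

(A,P): not NE [P2→S gives 9>5]
(A,Q): not NE [P2→S gives 9>1]
(A,R): not NE [P1→B gives 4>1; P2→S gives 9>5]
(A,S): not NE [P1→B gives 5>2]
(B,P): not NE [P1→A gives 6>0]
(B,Q): not NE [P1→A gives 9>7; P2→P gives 7>0]
(B,R): not NE [P2→P gives 7>0]
(B,S): not NE [P2→P gives 7>6]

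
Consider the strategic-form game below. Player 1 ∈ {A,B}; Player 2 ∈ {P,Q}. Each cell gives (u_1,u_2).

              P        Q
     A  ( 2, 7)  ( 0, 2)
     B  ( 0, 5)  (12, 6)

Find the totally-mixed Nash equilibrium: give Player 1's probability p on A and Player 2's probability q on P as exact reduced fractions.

p=1/6, q=6/7

P1 indiff ⇒ q·2+(1-q)·0 = q·0+(1-q)·12 ⇒ q(2) = (1-q)(12) ⇒ q = 6/7
P2 indiff ⇒ p·7+(1-p)·5 = p·2+(1-p)·6 ⇒ p(5) = (1-p)(1) ⇒ p = 1/6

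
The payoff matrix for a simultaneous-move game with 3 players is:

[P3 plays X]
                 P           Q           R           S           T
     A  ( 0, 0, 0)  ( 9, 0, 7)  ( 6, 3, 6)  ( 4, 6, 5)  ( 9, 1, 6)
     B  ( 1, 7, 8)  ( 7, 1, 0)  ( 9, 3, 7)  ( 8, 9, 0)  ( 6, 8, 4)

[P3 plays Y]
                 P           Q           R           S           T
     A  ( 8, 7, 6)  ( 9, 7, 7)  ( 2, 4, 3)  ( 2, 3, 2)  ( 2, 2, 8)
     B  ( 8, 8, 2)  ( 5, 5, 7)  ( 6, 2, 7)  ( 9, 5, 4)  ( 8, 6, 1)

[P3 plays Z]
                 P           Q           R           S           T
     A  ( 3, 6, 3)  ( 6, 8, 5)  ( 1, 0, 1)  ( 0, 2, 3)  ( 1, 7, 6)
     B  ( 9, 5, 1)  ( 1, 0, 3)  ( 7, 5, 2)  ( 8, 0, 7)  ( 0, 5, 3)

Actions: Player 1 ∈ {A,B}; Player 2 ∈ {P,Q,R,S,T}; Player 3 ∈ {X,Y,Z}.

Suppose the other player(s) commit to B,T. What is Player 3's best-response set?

argmax u_3 = {X}

u_3(X vs B,T) = 4
u_3(Y vs B,T) = 1
u_3(Z vs B,T) = 3
max payoff 4 at {X}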